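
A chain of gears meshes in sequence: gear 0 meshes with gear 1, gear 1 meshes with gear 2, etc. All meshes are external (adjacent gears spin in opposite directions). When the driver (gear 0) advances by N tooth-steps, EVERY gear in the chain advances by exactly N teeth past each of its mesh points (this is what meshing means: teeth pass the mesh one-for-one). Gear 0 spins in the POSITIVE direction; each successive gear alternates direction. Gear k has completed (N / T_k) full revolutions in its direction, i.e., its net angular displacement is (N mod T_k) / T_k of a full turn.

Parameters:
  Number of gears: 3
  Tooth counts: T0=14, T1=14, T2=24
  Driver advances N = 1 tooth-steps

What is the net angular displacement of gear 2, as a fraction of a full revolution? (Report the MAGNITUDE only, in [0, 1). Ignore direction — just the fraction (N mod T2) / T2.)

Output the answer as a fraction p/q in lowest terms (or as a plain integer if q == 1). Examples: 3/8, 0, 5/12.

Answer: 1/24

Derivation:
Chain of 3 gears, tooth counts: [14, 14, 24]
  gear 0: T0=14, direction=positive, advance = 1 mod 14 = 1 teeth = 1/14 turn
  gear 1: T1=14, direction=negative, advance = 1 mod 14 = 1 teeth = 1/14 turn
  gear 2: T2=24, direction=positive, advance = 1 mod 24 = 1 teeth = 1/24 turn
Gear 2: 1 mod 24 = 1
Fraction = 1 / 24 = 1/24 (gcd(1,24)=1) = 1/24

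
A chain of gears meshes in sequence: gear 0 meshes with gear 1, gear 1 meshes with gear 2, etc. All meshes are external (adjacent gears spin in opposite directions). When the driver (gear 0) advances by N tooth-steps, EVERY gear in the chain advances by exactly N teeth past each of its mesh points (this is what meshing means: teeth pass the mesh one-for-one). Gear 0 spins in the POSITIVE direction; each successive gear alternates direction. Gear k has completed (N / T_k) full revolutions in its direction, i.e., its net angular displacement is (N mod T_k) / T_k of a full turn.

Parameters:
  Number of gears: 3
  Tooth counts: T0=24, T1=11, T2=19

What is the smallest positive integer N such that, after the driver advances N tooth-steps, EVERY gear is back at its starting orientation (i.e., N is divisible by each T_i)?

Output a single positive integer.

Answer: 5016

Derivation:
Gear k returns to start when N is a multiple of T_k.
All gears at start simultaneously when N is a common multiple of [24, 11, 19]; the smallest such N is lcm(24, 11, 19).
Start: lcm = T0 = 24
Fold in T1=11: gcd(24, 11) = 1; lcm(24, 11) = 24 * 11 / 1 = 264 / 1 = 264
Fold in T2=19: gcd(264, 19) = 1; lcm(264, 19) = 264 * 19 / 1 = 5016 / 1 = 5016
Full cycle length = 5016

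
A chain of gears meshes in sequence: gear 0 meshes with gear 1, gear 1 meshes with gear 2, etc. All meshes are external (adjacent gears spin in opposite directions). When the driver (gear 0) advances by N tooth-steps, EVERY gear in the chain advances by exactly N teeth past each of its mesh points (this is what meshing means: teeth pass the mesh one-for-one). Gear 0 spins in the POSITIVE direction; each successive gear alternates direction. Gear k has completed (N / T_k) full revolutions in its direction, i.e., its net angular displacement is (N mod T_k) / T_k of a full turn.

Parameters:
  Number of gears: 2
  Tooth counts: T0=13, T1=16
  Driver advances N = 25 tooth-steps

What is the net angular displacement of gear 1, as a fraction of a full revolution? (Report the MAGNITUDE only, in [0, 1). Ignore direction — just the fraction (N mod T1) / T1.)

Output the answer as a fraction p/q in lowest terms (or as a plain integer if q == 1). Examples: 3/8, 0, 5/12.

Chain of 2 gears, tooth counts: [13, 16]
  gear 0: T0=13, direction=positive, advance = 25 mod 13 = 12 teeth = 12/13 turn
  gear 1: T1=16, direction=negative, advance = 25 mod 16 = 9 teeth = 9/16 turn
Gear 1: 25 mod 16 = 9
Fraction = 9 / 16 = 9/16 (gcd(9,16)=1) = 9/16

Answer: 9/16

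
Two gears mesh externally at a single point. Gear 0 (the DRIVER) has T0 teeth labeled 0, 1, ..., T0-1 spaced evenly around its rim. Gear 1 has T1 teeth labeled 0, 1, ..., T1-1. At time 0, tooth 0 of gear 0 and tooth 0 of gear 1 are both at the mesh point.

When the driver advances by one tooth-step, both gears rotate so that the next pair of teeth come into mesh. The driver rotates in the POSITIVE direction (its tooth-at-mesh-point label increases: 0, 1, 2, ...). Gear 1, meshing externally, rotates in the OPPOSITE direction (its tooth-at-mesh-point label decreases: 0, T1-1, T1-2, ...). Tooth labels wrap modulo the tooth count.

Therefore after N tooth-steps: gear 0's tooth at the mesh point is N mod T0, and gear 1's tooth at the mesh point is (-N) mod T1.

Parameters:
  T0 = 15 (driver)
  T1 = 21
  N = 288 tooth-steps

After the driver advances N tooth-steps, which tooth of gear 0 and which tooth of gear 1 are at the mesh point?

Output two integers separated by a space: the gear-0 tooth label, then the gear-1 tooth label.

Answer: 3 6

Derivation:
Gear 0 (driver, T0=15): tooth at mesh = N mod T0
  288 = 19 * 15 + 3, so 288 mod 15 = 3
  gear 0 tooth = 3
Gear 1 (driven, T1=21): tooth at mesh = (-N) mod T1
  288 = 13 * 21 + 15, so 288 mod 21 = 15
  (-288) mod 21 = (-15) mod 21 = 21 - 15 = 6
Mesh after 288 steps: gear-0 tooth 3 meets gear-1 tooth 6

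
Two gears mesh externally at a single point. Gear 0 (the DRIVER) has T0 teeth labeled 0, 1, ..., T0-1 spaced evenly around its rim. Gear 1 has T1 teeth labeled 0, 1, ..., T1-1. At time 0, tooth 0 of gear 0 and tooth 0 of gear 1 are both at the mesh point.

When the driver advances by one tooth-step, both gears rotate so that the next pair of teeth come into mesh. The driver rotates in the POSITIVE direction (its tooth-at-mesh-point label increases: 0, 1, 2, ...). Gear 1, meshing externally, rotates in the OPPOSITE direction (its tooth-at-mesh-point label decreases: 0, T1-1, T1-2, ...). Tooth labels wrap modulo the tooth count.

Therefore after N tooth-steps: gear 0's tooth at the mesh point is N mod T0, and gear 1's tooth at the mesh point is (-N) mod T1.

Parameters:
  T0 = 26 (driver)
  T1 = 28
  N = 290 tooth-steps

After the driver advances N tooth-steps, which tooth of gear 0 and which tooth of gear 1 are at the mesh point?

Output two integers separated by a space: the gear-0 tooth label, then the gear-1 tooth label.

Gear 0 (driver, T0=26): tooth at mesh = N mod T0
  290 = 11 * 26 + 4, so 290 mod 26 = 4
  gear 0 tooth = 4
Gear 1 (driven, T1=28): tooth at mesh = (-N) mod T1
  290 = 10 * 28 + 10, so 290 mod 28 = 10
  (-290) mod 28 = (-10) mod 28 = 28 - 10 = 18
Mesh after 290 steps: gear-0 tooth 4 meets gear-1 tooth 18

Answer: 4 18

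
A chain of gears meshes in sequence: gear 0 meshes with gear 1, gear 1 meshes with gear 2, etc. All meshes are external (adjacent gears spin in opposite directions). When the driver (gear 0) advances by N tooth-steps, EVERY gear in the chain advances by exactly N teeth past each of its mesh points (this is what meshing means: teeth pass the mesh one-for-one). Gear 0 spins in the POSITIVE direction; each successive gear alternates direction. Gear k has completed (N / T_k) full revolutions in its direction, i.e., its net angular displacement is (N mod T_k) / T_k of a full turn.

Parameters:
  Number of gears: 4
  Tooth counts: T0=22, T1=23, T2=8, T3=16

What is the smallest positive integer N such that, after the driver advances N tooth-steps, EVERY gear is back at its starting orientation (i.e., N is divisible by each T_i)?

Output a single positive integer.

Gear k returns to start when N is a multiple of T_k.
All gears at start simultaneously when N is a common multiple of [22, 23, 8, 16]; the smallest such N is lcm(22, 23, 8, 16).
Start: lcm = T0 = 22
Fold in T1=23: gcd(22, 23) = 1; lcm(22, 23) = 22 * 23 / 1 = 506 / 1 = 506
Fold in T2=8: gcd(506, 8) = 2; lcm(506, 8) = 506 * 8 / 2 = 4048 / 2 = 2024
Fold in T3=16: gcd(2024, 16) = 8; lcm(2024, 16) = 2024 * 16 / 8 = 32384 / 8 = 4048
Full cycle length = 4048

Answer: 4048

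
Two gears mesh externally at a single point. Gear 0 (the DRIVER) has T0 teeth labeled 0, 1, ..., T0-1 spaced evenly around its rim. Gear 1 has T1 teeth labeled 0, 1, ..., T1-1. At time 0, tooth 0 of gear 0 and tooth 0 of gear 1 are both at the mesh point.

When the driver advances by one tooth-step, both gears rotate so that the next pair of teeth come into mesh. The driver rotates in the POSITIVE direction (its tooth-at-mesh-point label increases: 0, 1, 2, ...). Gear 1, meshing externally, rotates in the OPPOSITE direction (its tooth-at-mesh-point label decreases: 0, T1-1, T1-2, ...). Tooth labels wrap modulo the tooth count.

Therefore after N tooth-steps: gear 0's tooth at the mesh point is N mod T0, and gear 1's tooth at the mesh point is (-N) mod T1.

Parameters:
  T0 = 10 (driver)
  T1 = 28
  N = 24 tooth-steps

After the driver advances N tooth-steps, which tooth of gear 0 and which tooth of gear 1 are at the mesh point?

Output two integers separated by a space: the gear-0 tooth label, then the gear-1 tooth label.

Gear 0 (driver, T0=10): tooth at mesh = N mod T0
  24 = 2 * 10 + 4, so 24 mod 10 = 4
  gear 0 tooth = 4
Gear 1 (driven, T1=28): tooth at mesh = (-N) mod T1
  24 = 0 * 28 + 24, so 24 mod 28 = 24
  (-24) mod 28 = (-24) mod 28 = 28 - 24 = 4
Mesh after 24 steps: gear-0 tooth 4 meets gear-1 tooth 4

Answer: 4 4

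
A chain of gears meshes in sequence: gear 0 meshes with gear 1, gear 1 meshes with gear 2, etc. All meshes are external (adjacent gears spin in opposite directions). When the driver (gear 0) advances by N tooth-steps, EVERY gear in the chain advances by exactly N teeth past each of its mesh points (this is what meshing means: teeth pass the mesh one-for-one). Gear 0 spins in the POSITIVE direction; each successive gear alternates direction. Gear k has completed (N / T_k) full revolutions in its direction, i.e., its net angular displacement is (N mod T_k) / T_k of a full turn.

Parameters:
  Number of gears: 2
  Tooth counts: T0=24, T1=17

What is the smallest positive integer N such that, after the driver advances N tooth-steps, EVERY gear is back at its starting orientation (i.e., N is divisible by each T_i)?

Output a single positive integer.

Gear k returns to start when N is a multiple of T_k.
All gears at start simultaneously when N is a common multiple of [24, 17]; the smallest such N is lcm(24, 17).
Start: lcm = T0 = 24
Fold in T1=17: gcd(24, 17) = 1; lcm(24, 17) = 24 * 17 / 1 = 408 / 1 = 408
Full cycle length = 408

Answer: 408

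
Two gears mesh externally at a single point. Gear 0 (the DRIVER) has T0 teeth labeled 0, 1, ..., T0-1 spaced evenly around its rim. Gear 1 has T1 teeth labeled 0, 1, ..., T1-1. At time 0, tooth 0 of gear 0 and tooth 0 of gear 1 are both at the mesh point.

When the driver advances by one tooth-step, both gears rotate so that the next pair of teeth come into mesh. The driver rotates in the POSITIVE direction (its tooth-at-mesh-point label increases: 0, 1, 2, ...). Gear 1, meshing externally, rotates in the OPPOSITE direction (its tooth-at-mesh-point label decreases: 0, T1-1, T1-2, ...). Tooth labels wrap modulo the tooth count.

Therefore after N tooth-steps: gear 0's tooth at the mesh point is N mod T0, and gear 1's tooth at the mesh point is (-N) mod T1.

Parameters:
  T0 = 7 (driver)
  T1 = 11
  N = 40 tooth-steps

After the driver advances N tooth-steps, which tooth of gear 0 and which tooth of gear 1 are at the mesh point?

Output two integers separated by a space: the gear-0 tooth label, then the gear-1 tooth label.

Gear 0 (driver, T0=7): tooth at mesh = N mod T0
  40 = 5 * 7 + 5, so 40 mod 7 = 5
  gear 0 tooth = 5
Gear 1 (driven, T1=11): tooth at mesh = (-N) mod T1
  40 = 3 * 11 + 7, so 40 mod 11 = 7
  (-40) mod 11 = (-7) mod 11 = 11 - 7 = 4
Mesh after 40 steps: gear-0 tooth 5 meets gear-1 tooth 4

Answer: 5 4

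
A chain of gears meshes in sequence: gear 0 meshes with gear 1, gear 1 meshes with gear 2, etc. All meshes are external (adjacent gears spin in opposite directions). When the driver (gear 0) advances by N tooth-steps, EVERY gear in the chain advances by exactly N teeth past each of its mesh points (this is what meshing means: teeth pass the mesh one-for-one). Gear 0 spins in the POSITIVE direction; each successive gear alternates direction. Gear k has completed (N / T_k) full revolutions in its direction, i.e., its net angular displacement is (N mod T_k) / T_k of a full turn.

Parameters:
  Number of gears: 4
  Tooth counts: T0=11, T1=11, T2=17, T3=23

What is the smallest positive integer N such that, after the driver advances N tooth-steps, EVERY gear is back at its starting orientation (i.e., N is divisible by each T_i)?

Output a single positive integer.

Gear k returns to start when N is a multiple of T_k.
All gears at start simultaneously when N is a common multiple of [11, 11, 17, 23]; the smallest such N is lcm(11, 11, 17, 23).
Start: lcm = T0 = 11
Fold in T1=11: gcd(11, 11) = 11; lcm(11, 11) = 11 * 11 / 11 = 121 / 11 = 11
Fold in T2=17: gcd(11, 17) = 1; lcm(11, 17) = 11 * 17 / 1 = 187 / 1 = 187
Fold in T3=23: gcd(187, 23) = 1; lcm(187, 23) = 187 * 23 / 1 = 4301 / 1 = 4301
Full cycle length = 4301

Answer: 4301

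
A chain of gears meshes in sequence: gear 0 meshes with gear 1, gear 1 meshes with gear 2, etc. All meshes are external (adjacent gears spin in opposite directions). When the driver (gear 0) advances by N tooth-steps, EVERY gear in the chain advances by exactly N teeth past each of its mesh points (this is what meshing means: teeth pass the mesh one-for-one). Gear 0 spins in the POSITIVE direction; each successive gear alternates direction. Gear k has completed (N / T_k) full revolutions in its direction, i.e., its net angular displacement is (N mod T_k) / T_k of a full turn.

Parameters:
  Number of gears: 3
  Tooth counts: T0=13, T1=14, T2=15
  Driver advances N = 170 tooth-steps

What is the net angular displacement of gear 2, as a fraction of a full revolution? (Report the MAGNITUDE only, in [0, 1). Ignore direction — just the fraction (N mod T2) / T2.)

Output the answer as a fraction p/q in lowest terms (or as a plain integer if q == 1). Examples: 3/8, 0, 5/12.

Answer: 1/3

Derivation:
Chain of 3 gears, tooth counts: [13, 14, 15]
  gear 0: T0=13, direction=positive, advance = 170 mod 13 = 1 teeth = 1/13 turn
  gear 1: T1=14, direction=negative, advance = 170 mod 14 = 2 teeth = 2/14 turn
  gear 2: T2=15, direction=positive, advance = 170 mod 15 = 5 teeth = 5/15 turn
Gear 2: 170 mod 15 = 5
Fraction = 5 / 15 = 1/3 (gcd(5,15)=5) = 1/3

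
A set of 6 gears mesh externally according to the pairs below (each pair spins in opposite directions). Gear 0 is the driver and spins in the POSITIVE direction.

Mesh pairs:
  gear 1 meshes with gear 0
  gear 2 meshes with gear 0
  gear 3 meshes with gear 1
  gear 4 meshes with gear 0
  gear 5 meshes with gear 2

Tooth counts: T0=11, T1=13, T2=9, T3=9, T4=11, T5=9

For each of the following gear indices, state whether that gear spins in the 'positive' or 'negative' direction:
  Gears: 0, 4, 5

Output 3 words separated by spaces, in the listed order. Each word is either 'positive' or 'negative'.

Answer: positive negative positive

Derivation:
Gear 0 (driver): positive (depth 0)
  gear 1: meshes with gear 0 -> depth 1 -> negative (opposite of gear 0)
  gear 2: meshes with gear 0 -> depth 1 -> negative (opposite of gear 0)
  gear 3: meshes with gear 1 -> depth 2 -> positive (opposite of gear 1)
  gear 4: meshes with gear 0 -> depth 1 -> negative (opposite of gear 0)
  gear 5: meshes with gear 2 -> depth 2 -> positive (opposite of gear 2)
Queried indices 0, 4, 5 -> positive, negative, positive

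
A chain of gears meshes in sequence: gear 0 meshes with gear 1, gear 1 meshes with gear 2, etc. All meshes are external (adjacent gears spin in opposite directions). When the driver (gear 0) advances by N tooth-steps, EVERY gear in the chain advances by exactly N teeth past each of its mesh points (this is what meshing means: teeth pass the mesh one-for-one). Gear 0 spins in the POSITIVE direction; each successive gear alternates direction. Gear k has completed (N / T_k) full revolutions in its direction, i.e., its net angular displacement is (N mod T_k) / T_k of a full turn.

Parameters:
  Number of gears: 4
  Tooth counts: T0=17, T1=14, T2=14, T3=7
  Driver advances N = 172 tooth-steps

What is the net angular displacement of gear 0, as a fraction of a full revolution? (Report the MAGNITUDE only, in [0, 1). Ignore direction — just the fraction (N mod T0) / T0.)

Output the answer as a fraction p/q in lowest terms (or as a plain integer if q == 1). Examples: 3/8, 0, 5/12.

Answer: 2/17

Derivation:
Chain of 4 gears, tooth counts: [17, 14, 14, 7]
  gear 0: T0=17, direction=positive, advance = 172 mod 17 = 2 teeth = 2/17 turn
  gear 1: T1=14, direction=negative, advance = 172 mod 14 = 4 teeth = 4/14 turn
  gear 2: T2=14, direction=positive, advance = 172 mod 14 = 4 teeth = 4/14 turn
  gear 3: T3=7, direction=negative, advance = 172 mod 7 = 4 teeth = 4/7 turn
Gear 0: 172 mod 17 = 2
Fraction = 2 / 17 = 2/17 (gcd(2,17)=1) = 2/17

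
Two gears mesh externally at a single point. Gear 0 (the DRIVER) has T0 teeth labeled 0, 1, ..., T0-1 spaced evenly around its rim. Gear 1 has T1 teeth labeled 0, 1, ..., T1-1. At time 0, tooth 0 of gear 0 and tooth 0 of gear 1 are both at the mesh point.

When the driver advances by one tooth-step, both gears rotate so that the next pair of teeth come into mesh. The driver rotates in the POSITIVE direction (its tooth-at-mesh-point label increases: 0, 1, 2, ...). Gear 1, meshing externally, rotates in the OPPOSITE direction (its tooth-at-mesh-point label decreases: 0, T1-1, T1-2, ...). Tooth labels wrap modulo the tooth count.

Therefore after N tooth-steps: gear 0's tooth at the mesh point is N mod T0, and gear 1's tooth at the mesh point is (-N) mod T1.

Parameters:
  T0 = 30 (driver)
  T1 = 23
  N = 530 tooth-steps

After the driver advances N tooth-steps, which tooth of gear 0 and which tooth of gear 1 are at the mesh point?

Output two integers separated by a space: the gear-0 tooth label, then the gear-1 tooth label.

Gear 0 (driver, T0=30): tooth at mesh = N mod T0
  530 = 17 * 30 + 20, so 530 mod 30 = 20
  gear 0 tooth = 20
Gear 1 (driven, T1=23): tooth at mesh = (-N) mod T1
  530 = 23 * 23 + 1, so 530 mod 23 = 1
  (-530) mod 23 = (-1) mod 23 = 23 - 1 = 22
Mesh after 530 steps: gear-0 tooth 20 meets gear-1 tooth 22

Answer: 20 22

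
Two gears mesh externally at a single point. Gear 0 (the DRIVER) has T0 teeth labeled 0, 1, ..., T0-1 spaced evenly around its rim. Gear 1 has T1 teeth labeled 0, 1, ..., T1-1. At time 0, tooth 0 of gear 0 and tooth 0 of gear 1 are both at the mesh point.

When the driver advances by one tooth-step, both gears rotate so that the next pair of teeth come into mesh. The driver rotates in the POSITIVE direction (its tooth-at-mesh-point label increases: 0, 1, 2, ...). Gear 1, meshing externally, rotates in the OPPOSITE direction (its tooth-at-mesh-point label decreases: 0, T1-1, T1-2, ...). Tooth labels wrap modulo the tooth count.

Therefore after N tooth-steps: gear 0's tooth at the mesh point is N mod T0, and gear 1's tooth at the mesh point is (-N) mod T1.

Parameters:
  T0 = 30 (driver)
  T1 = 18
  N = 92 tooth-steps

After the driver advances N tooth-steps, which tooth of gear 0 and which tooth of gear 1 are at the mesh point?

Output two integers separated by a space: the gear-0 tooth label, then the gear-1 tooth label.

Gear 0 (driver, T0=30): tooth at mesh = N mod T0
  92 = 3 * 30 + 2, so 92 mod 30 = 2
  gear 0 tooth = 2
Gear 1 (driven, T1=18): tooth at mesh = (-N) mod T1
  92 = 5 * 18 + 2, so 92 mod 18 = 2
  (-92) mod 18 = (-2) mod 18 = 18 - 2 = 16
Mesh after 92 steps: gear-0 tooth 2 meets gear-1 tooth 16

Answer: 2 16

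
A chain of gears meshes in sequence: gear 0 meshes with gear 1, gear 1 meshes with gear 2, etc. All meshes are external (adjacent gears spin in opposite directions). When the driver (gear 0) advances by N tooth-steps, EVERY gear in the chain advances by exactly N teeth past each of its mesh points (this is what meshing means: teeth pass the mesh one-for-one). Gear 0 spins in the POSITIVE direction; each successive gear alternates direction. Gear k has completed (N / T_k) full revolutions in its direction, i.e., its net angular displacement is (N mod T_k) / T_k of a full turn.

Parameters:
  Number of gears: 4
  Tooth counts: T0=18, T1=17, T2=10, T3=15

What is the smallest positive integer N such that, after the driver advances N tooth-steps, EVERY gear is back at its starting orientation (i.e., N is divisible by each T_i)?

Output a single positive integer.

Gear k returns to start when N is a multiple of T_k.
All gears at start simultaneously when N is a common multiple of [18, 17, 10, 15]; the smallest such N is lcm(18, 17, 10, 15).
Start: lcm = T0 = 18
Fold in T1=17: gcd(18, 17) = 1; lcm(18, 17) = 18 * 17 / 1 = 306 / 1 = 306
Fold in T2=10: gcd(306, 10) = 2; lcm(306, 10) = 306 * 10 / 2 = 3060 / 2 = 1530
Fold in T3=15: gcd(1530, 15) = 15; lcm(1530, 15) = 1530 * 15 / 15 = 22950 / 15 = 1530
Full cycle length = 1530

Answer: 1530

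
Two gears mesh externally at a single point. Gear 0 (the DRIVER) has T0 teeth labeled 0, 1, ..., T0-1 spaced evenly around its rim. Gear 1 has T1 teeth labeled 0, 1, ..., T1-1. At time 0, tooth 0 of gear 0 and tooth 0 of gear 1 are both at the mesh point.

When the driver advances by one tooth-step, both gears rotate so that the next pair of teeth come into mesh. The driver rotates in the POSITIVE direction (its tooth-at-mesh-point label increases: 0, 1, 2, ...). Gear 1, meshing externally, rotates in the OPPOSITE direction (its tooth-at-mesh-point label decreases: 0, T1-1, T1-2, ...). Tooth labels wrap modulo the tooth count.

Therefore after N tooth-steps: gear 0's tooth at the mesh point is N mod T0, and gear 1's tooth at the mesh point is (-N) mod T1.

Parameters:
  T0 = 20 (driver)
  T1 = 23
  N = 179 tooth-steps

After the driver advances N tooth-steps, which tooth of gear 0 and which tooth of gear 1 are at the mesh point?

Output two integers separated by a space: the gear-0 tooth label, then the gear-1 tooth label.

Answer: 19 5

Derivation:
Gear 0 (driver, T0=20): tooth at mesh = N mod T0
  179 = 8 * 20 + 19, so 179 mod 20 = 19
  gear 0 tooth = 19
Gear 1 (driven, T1=23): tooth at mesh = (-N) mod T1
  179 = 7 * 23 + 18, so 179 mod 23 = 18
  (-179) mod 23 = (-18) mod 23 = 23 - 18 = 5
Mesh after 179 steps: gear-0 tooth 19 meets gear-1 tooth 5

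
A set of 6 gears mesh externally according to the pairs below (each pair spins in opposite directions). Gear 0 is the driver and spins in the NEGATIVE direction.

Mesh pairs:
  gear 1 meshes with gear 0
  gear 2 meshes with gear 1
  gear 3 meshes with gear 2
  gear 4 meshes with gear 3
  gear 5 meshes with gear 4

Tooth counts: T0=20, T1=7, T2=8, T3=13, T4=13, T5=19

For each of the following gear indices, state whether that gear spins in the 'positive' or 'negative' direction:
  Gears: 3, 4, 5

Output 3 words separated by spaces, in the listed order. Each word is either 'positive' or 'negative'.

Answer: positive negative positive

Derivation:
Gear 0 (driver): negative (depth 0)
  gear 1: meshes with gear 0 -> depth 1 -> positive (opposite of gear 0)
  gear 2: meshes with gear 1 -> depth 2 -> negative (opposite of gear 1)
  gear 3: meshes with gear 2 -> depth 3 -> positive (opposite of gear 2)
  gear 4: meshes with gear 3 -> depth 4 -> negative (opposite of gear 3)
  gear 5: meshes with gear 4 -> depth 5 -> positive (opposite of gear 4)
Queried indices 3, 4, 5 -> positive, negative, positive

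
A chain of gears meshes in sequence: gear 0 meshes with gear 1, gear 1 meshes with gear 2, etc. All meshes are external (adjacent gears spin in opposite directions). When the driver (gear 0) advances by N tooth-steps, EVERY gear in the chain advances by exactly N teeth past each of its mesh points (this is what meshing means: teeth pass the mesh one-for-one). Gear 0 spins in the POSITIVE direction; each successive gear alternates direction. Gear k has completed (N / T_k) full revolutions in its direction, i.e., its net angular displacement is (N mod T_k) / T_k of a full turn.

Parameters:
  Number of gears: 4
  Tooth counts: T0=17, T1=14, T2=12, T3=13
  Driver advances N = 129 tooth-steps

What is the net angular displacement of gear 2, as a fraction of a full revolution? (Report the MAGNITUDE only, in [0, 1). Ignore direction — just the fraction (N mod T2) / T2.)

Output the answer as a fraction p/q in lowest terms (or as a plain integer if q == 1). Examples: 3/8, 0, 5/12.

Chain of 4 gears, tooth counts: [17, 14, 12, 13]
  gear 0: T0=17, direction=positive, advance = 129 mod 17 = 10 teeth = 10/17 turn
  gear 1: T1=14, direction=negative, advance = 129 mod 14 = 3 teeth = 3/14 turn
  gear 2: T2=12, direction=positive, advance = 129 mod 12 = 9 teeth = 9/12 turn
  gear 3: T3=13, direction=negative, advance = 129 mod 13 = 12 teeth = 12/13 turn
Gear 2: 129 mod 12 = 9
Fraction = 9 / 12 = 3/4 (gcd(9,12)=3) = 3/4

Answer: 3/4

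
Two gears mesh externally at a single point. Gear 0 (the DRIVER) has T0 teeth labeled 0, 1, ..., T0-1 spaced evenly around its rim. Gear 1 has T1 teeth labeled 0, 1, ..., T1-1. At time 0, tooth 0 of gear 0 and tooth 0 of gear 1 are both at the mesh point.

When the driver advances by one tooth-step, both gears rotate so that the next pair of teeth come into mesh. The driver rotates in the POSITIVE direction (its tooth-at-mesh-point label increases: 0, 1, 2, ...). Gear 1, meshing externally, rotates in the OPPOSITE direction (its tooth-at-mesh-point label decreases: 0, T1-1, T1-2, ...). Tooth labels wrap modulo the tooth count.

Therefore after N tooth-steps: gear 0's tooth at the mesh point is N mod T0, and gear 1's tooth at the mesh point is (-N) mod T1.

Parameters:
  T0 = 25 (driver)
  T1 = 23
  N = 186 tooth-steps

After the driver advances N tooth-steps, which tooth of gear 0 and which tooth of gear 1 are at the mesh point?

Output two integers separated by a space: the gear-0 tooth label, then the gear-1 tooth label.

Answer: 11 21

Derivation:
Gear 0 (driver, T0=25): tooth at mesh = N mod T0
  186 = 7 * 25 + 11, so 186 mod 25 = 11
  gear 0 tooth = 11
Gear 1 (driven, T1=23): tooth at mesh = (-N) mod T1
  186 = 8 * 23 + 2, so 186 mod 23 = 2
  (-186) mod 23 = (-2) mod 23 = 23 - 2 = 21
Mesh after 186 steps: gear-0 tooth 11 meets gear-1 tooth 21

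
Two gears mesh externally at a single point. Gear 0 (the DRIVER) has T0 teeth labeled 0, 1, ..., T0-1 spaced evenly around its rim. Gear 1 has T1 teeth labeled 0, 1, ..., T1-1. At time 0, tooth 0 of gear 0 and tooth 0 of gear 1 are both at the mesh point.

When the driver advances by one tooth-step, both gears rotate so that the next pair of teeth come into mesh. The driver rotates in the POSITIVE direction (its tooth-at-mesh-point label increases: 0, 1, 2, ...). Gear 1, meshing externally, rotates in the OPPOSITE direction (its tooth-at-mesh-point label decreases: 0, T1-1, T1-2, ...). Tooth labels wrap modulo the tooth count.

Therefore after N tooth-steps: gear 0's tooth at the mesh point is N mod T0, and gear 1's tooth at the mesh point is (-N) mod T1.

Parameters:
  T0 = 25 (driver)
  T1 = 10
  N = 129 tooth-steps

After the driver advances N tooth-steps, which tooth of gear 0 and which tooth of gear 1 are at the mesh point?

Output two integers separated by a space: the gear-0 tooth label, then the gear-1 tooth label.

Answer: 4 1

Derivation:
Gear 0 (driver, T0=25): tooth at mesh = N mod T0
  129 = 5 * 25 + 4, so 129 mod 25 = 4
  gear 0 tooth = 4
Gear 1 (driven, T1=10): tooth at mesh = (-N) mod T1
  129 = 12 * 10 + 9, so 129 mod 10 = 9
  (-129) mod 10 = (-9) mod 10 = 10 - 9 = 1
Mesh after 129 steps: gear-0 tooth 4 meets gear-1 tooth 1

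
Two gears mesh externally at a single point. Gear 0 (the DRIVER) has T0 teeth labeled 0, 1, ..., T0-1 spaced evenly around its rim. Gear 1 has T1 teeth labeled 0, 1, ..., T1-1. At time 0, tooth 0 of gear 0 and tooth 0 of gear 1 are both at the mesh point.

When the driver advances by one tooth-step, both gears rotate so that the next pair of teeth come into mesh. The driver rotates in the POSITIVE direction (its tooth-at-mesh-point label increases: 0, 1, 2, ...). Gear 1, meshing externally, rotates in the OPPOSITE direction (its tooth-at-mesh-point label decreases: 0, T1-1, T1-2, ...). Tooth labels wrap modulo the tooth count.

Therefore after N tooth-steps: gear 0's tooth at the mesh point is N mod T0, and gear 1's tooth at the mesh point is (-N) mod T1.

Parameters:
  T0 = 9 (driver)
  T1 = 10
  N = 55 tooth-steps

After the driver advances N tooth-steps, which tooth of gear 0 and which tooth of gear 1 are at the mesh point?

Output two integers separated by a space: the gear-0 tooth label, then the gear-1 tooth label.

Answer: 1 5

Derivation:
Gear 0 (driver, T0=9): tooth at mesh = N mod T0
  55 = 6 * 9 + 1, so 55 mod 9 = 1
  gear 0 tooth = 1
Gear 1 (driven, T1=10): tooth at mesh = (-N) mod T1
  55 = 5 * 10 + 5, so 55 mod 10 = 5
  (-55) mod 10 = (-5) mod 10 = 10 - 5 = 5
Mesh after 55 steps: gear-0 tooth 1 meets gear-1 tooth 5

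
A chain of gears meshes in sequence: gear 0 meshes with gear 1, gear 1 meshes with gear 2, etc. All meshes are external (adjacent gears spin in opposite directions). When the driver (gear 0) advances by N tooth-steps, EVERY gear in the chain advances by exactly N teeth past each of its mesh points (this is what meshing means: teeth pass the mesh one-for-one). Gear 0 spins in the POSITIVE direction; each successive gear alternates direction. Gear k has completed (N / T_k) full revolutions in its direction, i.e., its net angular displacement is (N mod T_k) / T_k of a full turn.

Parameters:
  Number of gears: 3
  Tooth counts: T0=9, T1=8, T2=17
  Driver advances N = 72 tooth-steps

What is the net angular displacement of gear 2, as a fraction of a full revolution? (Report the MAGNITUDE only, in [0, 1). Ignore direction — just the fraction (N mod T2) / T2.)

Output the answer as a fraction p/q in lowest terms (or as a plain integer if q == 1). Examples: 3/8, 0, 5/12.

Answer: 4/17

Derivation:
Chain of 3 gears, tooth counts: [9, 8, 17]
  gear 0: T0=9, direction=positive, advance = 72 mod 9 = 0 teeth = 0/9 turn
  gear 1: T1=8, direction=negative, advance = 72 mod 8 = 0 teeth = 0/8 turn
  gear 2: T2=17, direction=positive, advance = 72 mod 17 = 4 teeth = 4/17 turn
Gear 2: 72 mod 17 = 4
Fraction = 4 / 17 = 4/17 (gcd(4,17)=1) = 4/17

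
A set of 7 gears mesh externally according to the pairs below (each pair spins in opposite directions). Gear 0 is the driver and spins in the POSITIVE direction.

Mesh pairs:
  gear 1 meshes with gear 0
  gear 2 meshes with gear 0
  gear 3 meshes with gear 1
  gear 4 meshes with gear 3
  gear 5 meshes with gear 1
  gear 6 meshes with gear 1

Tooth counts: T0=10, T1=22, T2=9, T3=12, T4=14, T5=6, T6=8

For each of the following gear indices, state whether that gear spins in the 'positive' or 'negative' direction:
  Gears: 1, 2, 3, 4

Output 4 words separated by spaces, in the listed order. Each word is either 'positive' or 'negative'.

Gear 0 (driver): positive (depth 0)
  gear 1: meshes with gear 0 -> depth 1 -> negative (opposite of gear 0)
  gear 2: meshes with gear 0 -> depth 1 -> negative (opposite of gear 0)
  gear 3: meshes with gear 1 -> depth 2 -> positive (opposite of gear 1)
  gear 4: meshes with gear 3 -> depth 3 -> negative (opposite of gear 3)
  gear 5: meshes with gear 1 -> depth 2 -> positive (opposite of gear 1)
  gear 6: meshes with gear 1 -> depth 2 -> positive (opposite of gear 1)
Queried indices 1, 2, 3, 4 -> negative, negative, positive, negative

Answer: negative negative positive negative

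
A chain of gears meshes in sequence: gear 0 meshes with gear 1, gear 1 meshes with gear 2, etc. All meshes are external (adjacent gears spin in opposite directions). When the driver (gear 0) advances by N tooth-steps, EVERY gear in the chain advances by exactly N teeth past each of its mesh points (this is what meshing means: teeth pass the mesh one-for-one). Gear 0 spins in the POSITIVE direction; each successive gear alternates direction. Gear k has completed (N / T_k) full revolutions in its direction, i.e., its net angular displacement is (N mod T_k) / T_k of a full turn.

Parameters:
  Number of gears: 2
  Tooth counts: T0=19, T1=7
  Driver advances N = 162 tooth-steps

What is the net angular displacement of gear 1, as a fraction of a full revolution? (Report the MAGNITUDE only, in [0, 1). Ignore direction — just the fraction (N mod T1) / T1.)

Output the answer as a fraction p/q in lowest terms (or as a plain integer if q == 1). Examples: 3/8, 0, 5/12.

Chain of 2 gears, tooth counts: [19, 7]
  gear 0: T0=19, direction=positive, advance = 162 mod 19 = 10 teeth = 10/19 turn
  gear 1: T1=7, direction=negative, advance = 162 mod 7 = 1 teeth = 1/7 turn
Gear 1: 162 mod 7 = 1
Fraction = 1 / 7 = 1/7 (gcd(1,7)=1) = 1/7

Answer: 1/7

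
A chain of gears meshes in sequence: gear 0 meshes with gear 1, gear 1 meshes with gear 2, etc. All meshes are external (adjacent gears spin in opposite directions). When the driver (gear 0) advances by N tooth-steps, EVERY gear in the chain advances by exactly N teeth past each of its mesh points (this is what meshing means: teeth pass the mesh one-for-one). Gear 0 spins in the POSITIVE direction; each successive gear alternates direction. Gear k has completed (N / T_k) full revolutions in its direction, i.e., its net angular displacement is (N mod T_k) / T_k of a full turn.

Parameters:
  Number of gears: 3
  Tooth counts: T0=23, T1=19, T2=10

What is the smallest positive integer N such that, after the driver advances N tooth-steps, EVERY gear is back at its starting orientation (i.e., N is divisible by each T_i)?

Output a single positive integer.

Answer: 4370

Derivation:
Gear k returns to start when N is a multiple of T_k.
All gears at start simultaneously when N is a common multiple of [23, 19, 10]; the smallest such N is lcm(23, 19, 10).
Start: lcm = T0 = 23
Fold in T1=19: gcd(23, 19) = 1; lcm(23, 19) = 23 * 19 / 1 = 437 / 1 = 437
Fold in T2=10: gcd(437, 10) = 1; lcm(437, 10) = 437 * 10 / 1 = 4370 / 1 = 4370
Full cycle length = 4370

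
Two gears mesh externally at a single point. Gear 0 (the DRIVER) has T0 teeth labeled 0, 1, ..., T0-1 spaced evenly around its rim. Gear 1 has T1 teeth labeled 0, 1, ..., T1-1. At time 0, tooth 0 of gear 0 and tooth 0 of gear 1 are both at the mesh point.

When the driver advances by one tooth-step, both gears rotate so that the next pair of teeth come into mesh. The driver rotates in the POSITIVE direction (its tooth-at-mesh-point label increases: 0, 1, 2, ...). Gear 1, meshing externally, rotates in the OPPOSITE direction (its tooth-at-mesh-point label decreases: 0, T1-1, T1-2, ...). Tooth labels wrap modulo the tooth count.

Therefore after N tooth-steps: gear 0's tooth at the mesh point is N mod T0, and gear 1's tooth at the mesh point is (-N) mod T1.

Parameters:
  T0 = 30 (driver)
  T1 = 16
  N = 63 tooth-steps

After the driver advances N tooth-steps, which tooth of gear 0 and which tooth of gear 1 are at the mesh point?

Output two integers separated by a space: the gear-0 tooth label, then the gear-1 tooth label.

Gear 0 (driver, T0=30): tooth at mesh = N mod T0
  63 = 2 * 30 + 3, so 63 mod 30 = 3
  gear 0 tooth = 3
Gear 1 (driven, T1=16): tooth at mesh = (-N) mod T1
  63 = 3 * 16 + 15, so 63 mod 16 = 15
  (-63) mod 16 = (-15) mod 16 = 16 - 15 = 1
Mesh after 63 steps: gear-0 tooth 3 meets gear-1 tooth 1

Answer: 3 1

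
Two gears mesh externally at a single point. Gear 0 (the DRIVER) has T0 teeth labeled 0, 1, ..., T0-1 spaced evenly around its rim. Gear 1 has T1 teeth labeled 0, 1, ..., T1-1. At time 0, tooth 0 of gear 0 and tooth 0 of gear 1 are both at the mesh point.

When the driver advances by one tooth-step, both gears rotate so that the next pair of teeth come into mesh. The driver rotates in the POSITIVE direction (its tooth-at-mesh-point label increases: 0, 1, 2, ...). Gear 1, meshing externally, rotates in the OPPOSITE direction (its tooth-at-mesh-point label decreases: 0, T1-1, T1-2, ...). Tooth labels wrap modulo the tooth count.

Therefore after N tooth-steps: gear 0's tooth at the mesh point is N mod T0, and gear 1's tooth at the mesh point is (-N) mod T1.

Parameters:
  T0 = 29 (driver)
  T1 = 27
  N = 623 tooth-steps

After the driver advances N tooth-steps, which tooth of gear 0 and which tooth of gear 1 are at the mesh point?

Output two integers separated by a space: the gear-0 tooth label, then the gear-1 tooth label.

Answer: 14 25

Derivation:
Gear 0 (driver, T0=29): tooth at mesh = N mod T0
  623 = 21 * 29 + 14, so 623 mod 29 = 14
  gear 0 tooth = 14
Gear 1 (driven, T1=27): tooth at mesh = (-N) mod T1
  623 = 23 * 27 + 2, so 623 mod 27 = 2
  (-623) mod 27 = (-2) mod 27 = 27 - 2 = 25
Mesh after 623 steps: gear-0 tooth 14 meets gear-1 tooth 25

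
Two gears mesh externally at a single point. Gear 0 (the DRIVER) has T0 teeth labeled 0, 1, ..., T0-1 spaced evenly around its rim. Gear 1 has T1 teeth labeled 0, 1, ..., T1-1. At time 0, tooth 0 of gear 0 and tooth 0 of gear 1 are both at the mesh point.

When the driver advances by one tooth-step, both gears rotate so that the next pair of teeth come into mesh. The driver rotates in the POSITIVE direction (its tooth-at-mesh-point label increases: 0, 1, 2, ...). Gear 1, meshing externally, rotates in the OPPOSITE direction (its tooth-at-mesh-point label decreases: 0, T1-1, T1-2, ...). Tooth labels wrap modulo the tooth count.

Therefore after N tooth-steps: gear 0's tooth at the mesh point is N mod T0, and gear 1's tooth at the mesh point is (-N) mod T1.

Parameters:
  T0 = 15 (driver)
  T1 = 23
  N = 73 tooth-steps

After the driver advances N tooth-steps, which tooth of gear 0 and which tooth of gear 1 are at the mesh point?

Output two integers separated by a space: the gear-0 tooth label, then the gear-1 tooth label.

Answer: 13 19

Derivation:
Gear 0 (driver, T0=15): tooth at mesh = N mod T0
  73 = 4 * 15 + 13, so 73 mod 15 = 13
  gear 0 tooth = 13
Gear 1 (driven, T1=23): tooth at mesh = (-N) mod T1
  73 = 3 * 23 + 4, so 73 mod 23 = 4
  (-73) mod 23 = (-4) mod 23 = 23 - 4 = 19
Mesh after 73 steps: gear-0 tooth 13 meets gear-1 tooth 19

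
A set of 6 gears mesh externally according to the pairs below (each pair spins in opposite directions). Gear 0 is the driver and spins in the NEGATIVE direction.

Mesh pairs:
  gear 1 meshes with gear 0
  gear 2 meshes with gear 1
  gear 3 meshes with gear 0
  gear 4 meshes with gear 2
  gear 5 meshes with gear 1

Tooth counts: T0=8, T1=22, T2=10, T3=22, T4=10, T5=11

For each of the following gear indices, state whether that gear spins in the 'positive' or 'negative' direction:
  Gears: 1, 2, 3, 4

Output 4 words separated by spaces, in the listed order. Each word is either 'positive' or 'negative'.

Gear 0 (driver): negative (depth 0)
  gear 1: meshes with gear 0 -> depth 1 -> positive (opposite of gear 0)
  gear 2: meshes with gear 1 -> depth 2 -> negative (opposite of gear 1)
  gear 3: meshes with gear 0 -> depth 1 -> positive (opposite of gear 0)
  gear 4: meshes with gear 2 -> depth 3 -> positive (opposite of gear 2)
  gear 5: meshes with gear 1 -> depth 2 -> negative (opposite of gear 1)
Queried indices 1, 2, 3, 4 -> positive, negative, positive, positive

Answer: positive negative positive positive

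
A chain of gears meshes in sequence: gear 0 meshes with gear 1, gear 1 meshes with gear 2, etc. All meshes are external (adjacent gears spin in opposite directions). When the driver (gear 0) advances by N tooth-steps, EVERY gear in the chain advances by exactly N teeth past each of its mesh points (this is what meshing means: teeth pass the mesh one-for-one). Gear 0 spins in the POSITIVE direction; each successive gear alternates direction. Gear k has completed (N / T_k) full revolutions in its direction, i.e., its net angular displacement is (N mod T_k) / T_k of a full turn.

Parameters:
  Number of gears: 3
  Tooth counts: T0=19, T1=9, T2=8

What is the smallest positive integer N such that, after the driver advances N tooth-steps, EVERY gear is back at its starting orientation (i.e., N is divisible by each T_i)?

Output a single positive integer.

Gear k returns to start when N is a multiple of T_k.
All gears at start simultaneously when N is a common multiple of [19, 9, 8]; the smallest such N is lcm(19, 9, 8).
Start: lcm = T0 = 19
Fold in T1=9: gcd(19, 9) = 1; lcm(19, 9) = 19 * 9 / 1 = 171 / 1 = 171
Fold in T2=8: gcd(171, 8) = 1; lcm(171, 8) = 171 * 8 / 1 = 1368 / 1 = 1368
Full cycle length = 1368

Answer: 1368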